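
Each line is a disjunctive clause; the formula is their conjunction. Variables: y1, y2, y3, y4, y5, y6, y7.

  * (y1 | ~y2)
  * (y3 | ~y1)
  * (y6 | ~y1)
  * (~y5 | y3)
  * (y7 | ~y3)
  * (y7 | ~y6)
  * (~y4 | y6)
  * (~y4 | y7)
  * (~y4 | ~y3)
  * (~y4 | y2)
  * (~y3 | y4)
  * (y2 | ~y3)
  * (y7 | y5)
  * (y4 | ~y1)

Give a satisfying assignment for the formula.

y1=False, y2=False, y3=False, y4=False, y5=False, y6=False, y7=True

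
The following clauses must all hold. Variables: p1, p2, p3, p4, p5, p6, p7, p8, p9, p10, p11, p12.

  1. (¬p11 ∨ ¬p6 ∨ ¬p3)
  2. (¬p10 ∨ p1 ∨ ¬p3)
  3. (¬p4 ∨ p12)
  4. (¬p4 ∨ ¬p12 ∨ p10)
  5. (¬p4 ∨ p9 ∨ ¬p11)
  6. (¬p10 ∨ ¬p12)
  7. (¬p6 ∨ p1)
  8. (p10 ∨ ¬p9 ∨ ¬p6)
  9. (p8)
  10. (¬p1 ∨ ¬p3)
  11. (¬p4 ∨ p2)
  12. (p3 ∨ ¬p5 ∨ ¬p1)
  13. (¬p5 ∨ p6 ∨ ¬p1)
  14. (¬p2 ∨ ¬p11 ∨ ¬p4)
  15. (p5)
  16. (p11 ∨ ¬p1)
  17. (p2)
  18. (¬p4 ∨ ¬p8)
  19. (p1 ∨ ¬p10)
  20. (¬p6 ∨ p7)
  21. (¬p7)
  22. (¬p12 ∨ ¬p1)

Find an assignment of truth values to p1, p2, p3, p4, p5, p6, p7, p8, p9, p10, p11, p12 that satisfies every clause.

The clause (p8) is unit: p8 must be True.
(p5) is a unit clause, so p5 = True.
The clause (p2) is unit: p2 must be True.
(¬p4) is a unit clause, so p4 = False.
(¬p7) is a unit clause, so p7 = False.
The clause (¬p6) is unit: p6 must be False.
Unit propagation: (¬p1) forces p1 = False.
The clause (¬p10) is unit: p10 must be False.
p3, p9, p11, p12 are now unconstrained; take p3 = False, p9 = True, p11 = False, p12 = False.
Every clause has at least one true literal under this assignment.

p1 = F, p2 = T, p3 = F, p4 = F, p5 = T, p6 = F, p7 = F, p8 = T, p9 = T, p10 = F, p11 = F, p12 = F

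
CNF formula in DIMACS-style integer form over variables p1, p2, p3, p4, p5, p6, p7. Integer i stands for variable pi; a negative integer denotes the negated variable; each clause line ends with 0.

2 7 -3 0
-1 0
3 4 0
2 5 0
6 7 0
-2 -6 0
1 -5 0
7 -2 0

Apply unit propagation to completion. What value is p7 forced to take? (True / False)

True

(!p1) is a unit clause: p1 = False.
From (p1 || !p5) and p1 = False: p5 = False.
From (p5 || p2) and p5 = False: p2 = True.
(!p6 || !p2): since p2 = True, the clause reduces to (!p6). p6 = False.
(p6 || p7): since p6 = False, the clause reduces to (p7). p7 = True.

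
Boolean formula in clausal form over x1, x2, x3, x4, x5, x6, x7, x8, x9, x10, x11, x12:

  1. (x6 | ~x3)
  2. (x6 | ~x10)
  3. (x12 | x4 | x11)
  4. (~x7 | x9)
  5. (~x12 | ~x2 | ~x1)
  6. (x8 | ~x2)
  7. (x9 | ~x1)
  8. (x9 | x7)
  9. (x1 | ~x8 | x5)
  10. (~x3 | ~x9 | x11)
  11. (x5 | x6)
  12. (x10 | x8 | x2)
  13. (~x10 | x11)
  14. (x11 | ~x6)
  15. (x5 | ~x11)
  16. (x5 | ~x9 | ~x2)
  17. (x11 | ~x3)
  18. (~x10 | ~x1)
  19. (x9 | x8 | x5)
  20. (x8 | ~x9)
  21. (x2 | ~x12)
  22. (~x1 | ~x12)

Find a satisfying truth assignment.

x1=F, x2=T, x3=T, x4=T, x5=T, x6=T, x7=T, x8=T, x9=T, x10=F, x11=T, x12=F

x4 occurs only positively in the remaining clauses — set x4 = True.
x5 occurs only positively in the remaining clauses — set x5 = True.
Try x1 = False.
Try x2 = True.
  then x8 is forced to True.
For the remaining variables, x3 = True, x6 = True, x7 = True, x9 = True, x10 = False, x11 = True, x12 = False works.
Every clause has at least one true literal under this assignment.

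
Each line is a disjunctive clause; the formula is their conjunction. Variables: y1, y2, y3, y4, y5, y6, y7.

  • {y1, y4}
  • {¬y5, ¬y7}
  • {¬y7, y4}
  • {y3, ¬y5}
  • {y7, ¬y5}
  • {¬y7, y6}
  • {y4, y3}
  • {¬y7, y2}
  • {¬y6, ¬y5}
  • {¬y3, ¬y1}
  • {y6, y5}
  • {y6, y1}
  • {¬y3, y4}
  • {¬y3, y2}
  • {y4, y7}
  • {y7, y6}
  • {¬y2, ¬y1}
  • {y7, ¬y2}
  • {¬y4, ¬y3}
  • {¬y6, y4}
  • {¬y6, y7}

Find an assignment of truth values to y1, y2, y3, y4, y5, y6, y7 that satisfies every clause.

y1=0, y2=1, y3=0, y4=1, y5=0, y6=1, y7=1

Set y1 = False and propagate.
  then y4 is forced to True.
  then y6 is forced to True.
  then y5 is forced to False.
  then y3 is forced to False.
  then y7 is forced to True.
  then y2 is forced to True.
Every clause has at least one true literal under this assignment.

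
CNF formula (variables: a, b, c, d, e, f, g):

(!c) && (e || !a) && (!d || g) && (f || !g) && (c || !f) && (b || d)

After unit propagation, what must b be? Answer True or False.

True

(!c) stands alone — c = False.
In (c || !f), c is now false; !f must hold, so f = False.
(f || !g) with f = False leaves only !g, so g = False.
In (g || !d), g is now false; !d must hold, so d = False.
From (d || b) and d = False: b = True.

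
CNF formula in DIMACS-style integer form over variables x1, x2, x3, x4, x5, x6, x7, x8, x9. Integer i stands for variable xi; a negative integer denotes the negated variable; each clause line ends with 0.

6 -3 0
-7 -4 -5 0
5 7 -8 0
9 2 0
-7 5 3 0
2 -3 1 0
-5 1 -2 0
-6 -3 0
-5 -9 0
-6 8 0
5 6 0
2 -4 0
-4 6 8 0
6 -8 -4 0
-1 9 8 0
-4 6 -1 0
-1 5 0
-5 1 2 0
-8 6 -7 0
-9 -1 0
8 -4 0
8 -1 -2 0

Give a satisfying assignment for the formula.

Pure literal: x4 appears only negated; assign x4 = False.
Set x1 = True and propagate.
  then x5 is forced to True.
  then x9 is forced to False.
  then x2 is forced to True.
  then x8 is forced to True.
For the remaining variables, x3 = False, x6 = False, x7 = False works.

x1=T, x2=T, x3=F, x4=F, x5=T, x6=F, x7=F, x8=T, x9=F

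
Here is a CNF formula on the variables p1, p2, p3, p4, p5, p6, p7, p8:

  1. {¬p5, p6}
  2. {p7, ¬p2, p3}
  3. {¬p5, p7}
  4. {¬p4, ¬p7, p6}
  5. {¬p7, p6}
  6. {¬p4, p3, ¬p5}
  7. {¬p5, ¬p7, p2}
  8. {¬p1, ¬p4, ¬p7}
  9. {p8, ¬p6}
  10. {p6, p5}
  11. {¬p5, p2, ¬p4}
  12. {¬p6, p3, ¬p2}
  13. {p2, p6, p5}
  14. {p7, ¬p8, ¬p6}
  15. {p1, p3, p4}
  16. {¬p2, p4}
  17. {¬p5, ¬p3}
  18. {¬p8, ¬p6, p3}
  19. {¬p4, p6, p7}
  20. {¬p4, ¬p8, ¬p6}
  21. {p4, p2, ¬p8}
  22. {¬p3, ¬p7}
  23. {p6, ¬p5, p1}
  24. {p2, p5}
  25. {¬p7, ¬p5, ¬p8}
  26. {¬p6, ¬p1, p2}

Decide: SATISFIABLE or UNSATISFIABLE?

UNSATISFIABLE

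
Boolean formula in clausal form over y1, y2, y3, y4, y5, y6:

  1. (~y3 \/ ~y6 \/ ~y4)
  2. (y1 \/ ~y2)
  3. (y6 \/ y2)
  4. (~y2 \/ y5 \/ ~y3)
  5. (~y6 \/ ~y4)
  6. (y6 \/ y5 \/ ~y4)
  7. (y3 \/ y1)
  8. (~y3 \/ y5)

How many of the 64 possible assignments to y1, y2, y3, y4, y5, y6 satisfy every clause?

12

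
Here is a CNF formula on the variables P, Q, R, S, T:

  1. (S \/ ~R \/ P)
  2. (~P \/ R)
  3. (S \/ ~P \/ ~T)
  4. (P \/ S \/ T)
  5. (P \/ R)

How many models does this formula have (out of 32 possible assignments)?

Split on P, then R.
  P=T, R=T: Q free; 3 ways for (S,T) × 2^1 = 6.
  P=T, R=F: a clause becomes empty — 0.
  P=F, R=T: remaining (Q,S,T) ∈ {(F,T,F); (F,T,T); (T,T,F); (T,T,T)} — 4.
  P=F, R=F: a clause becomes empty — 0.
Total: 6 + 0 + 4 + 0 = 10.

10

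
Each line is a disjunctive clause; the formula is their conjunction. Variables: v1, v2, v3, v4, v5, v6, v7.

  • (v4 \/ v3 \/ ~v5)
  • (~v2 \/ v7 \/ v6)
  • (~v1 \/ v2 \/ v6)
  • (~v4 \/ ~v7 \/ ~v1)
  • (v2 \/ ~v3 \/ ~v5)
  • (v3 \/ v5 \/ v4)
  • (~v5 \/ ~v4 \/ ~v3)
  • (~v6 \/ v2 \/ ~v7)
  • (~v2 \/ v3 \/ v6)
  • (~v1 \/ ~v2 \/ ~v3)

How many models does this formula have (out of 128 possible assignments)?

31

Split on v2, then v3.
  v2=1, v3=1: 9 of the 32 assignments to (v1,v4,v5,v6,v7) work.
  v2=1, v3=0: v5 free; 3 ways for (v1,v4,v6,v7) × 2^1 = 6.
  v2=0, v3=1: v4 free; 4 ways for (v1,v5,v6,v7) × 2^1 = 8.
  v2=0, v3=0: v5 free; 4 ways for (v1,v4,v6,v7) × 2^1 = 8.
Total: 9 + 6 + 8 + 8 = 31.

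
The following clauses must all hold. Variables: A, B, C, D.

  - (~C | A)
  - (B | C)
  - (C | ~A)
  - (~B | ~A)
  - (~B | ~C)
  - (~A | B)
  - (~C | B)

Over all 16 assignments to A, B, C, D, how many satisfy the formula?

2

Satisfying assignments:
  A=F B=T C=F D=F
  A=F B=T C=F D=T
That's 2 in total.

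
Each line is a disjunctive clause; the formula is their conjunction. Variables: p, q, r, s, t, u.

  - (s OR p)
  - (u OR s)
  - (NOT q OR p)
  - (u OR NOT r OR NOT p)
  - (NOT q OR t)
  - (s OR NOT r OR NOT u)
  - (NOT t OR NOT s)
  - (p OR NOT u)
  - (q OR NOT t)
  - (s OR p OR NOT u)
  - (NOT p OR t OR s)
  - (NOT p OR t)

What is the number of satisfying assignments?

The models are:
  p=0 q=0 r=0 s=1 t=0 u=0
  p=0 q=0 r=1 s=1 t=0 u=0
  p=1 q=1 r=0 s=0 t=1 u=1
That's 3 in total.

3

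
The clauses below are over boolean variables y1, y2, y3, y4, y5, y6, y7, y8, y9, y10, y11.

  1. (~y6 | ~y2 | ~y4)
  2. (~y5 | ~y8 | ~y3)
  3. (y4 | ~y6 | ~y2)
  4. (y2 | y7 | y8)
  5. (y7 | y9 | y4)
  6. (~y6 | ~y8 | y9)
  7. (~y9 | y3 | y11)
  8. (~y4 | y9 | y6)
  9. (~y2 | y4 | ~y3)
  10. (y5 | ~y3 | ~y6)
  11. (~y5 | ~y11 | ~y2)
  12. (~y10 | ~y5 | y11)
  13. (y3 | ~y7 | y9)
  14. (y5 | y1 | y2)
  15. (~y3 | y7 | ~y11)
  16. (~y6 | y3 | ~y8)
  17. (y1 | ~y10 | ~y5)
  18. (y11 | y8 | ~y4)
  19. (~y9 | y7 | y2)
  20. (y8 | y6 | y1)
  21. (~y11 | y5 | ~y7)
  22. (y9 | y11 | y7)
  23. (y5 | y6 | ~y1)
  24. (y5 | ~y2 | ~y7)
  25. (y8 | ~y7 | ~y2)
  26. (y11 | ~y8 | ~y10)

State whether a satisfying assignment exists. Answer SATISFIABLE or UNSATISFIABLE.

SATISFIABLE

Pure literal: y10 appears only negated; assign y10 = False.
Branch on y1: take y1 = True.
Branch on y2: take y2 = False.
Branch on y3: take y3 = False.
For the remaining variables, y4 = False, y5 = True, y6 = True, y7 = True, y8 = False, y9 = True, y11 = True works.
So y1 = 1, y2 = 0, y3 = 0, y4 = 0, y5 = 1, y6 = 1, y7 = 1, y8 = 0, y9 = 1, y10 = 0, y11 = 1 is a satisfying assignment.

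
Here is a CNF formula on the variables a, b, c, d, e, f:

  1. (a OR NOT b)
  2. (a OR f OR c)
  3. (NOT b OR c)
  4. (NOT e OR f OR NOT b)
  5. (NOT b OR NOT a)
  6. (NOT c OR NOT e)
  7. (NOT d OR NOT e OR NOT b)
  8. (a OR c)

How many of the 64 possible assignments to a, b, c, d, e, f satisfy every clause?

Case analysis on b and a:
  b=T, a=T: a clause becomes empty — 0.
  b=T, a=F: a clause becomes empty — 0.
  b=F, a=T: d, f free; 3 ways for (c,e) × 2^2 = 12.
  b=F, a=F: remaining (c,d,e,f) ∈ {(T,F,F,F); (T,F,F,T); (T,T,F,F); (T,T,F,T)} — 4.
Total: 0 + 0 + 12 + 4 = 16.

16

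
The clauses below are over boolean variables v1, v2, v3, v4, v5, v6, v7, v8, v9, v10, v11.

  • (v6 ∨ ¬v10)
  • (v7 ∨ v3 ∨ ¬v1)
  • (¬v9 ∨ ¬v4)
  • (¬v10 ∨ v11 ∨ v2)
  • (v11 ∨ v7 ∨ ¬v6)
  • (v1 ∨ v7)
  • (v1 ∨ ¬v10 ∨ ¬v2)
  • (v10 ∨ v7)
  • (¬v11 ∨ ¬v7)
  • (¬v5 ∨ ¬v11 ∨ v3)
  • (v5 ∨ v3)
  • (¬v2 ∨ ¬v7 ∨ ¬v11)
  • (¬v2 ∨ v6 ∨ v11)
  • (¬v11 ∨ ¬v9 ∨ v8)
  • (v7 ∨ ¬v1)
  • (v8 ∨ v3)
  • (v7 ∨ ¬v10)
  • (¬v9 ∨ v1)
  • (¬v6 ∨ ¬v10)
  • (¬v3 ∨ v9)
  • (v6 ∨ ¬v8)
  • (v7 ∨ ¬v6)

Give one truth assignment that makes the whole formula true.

v1=1, v2=0, v3=0, v4=0, v5=1, v6=1, v7=1, v8=1, v9=0, v10=0, v11=0

Check each clause:
  1. (v6 ∨ ¬v10) — v6 is true.
  2. (v7 ∨ v3 ∨ ¬v1) — v7 is true.
  3. (¬v4 ∨ ¬v9) — ¬v4 is true.
  4. (v11 ∨ ¬v10 ∨ v2) — ¬v10 is true.
  5. (v11 ∨ v7 ∨ ¬v6) — v7 is true.
  6. (v1 ∨ v7) — v1 is true.
  7. (¬v2 ∨ ¬v10 ∨ v1) — v1 is true.
  8. (v7 ∨ v10) — v7 is true.
  9. (¬v11 ∨ ¬v7) — ¬v11 is true.
  10. (¬v11 ∨ v3 ∨ ¬v5) — ¬v11 is true.
  11. (v5 ∨ v3) — v5 is true.
  12. (¬v11 ∨ ¬v7 ∨ ¬v2) — ¬v11 is true.
  13. (¬v2 ∨ v11 ∨ v6) — v6 is true.
  14. (¬v11 ∨ ¬v9 ∨ v8) — v8 is true.
  15. (v7 ∨ ¬v1) — v7 is true.
  16. (v3 ∨ v8) — v8 is true.
  17. (¬v10 ∨ v7) — ¬v10 is true.
  18. (v1 ∨ ¬v9) — v1 is true.
  19. (¬v6 ∨ ¬v10) — ¬v10 is true.
  20. (v9 ∨ ¬v3) — ¬v3 is true.
  21. (v6 ∨ ¬v8) — v6 is true.
  22. (v7 ∨ ¬v6) — v7 is true.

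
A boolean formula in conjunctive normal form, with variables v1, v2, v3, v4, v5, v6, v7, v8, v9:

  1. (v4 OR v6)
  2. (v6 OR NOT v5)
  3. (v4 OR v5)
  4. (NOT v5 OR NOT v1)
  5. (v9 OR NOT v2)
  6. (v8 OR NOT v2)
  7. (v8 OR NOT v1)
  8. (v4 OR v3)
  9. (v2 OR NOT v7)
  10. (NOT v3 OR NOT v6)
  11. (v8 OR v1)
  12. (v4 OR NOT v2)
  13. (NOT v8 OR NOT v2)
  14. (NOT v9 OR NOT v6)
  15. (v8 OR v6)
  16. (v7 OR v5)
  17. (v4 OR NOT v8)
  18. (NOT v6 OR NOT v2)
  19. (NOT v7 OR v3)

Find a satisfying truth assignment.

v1 = 0, v2 = 0, v3 = 0, v4 = 1, v5 = 1, v6 = 1, v7 = 0, v8 = 1, v9 = 0

Pure literal: v4 appears only positively; assign v4 = True.
Set v1 = False and propagate.
  then v8 is forced to True.
  then v2 is forced to False.
  then v7 is forced to False.
  then v5 is forced to True.
  then v6 is forced to True.
  then v3 is forced to False.
  then v9 is forced to False.
Every clause has at least one true literal under this assignment.
Check each clause:
  1. (v4 OR v6) — v4 is true.
  2. (NOT v5 OR v6) — v6 is true.
  3. (v5 OR v4) — v4 is true.
  4. (NOT v5 OR NOT v1) — NOT v1 is true.
  5. (NOT v2 OR v9) — NOT v2 is true.
  6. (v8 OR NOT v2) — v8 is true.
  7. (NOT v1 OR v8) — v8 is true.
  8. (v4 OR v3) — v4 is true.
  9. (NOT v7 OR v2) — NOT v7 is true.
  10. (NOT v6 OR NOT v3) — NOT v3 is true.
  11. (v8 OR v1) — v8 is true.
  12. (NOT v2 OR v4) — v4 is true.
  13. (NOT v8 OR NOT v2) — NOT v2 is true.
  14. (NOT v6 OR NOT v9) — NOT v9 is true.
  15. (v6 OR v8) — v8 is true.
  16. (v5 OR v7) — v5 is true.
  17. (v4 OR NOT v8) — v4 is true.
  18. (NOT v6 OR NOT v2) — NOT v2 is true.
  19. (v3 OR NOT v7) — NOT v7 is true.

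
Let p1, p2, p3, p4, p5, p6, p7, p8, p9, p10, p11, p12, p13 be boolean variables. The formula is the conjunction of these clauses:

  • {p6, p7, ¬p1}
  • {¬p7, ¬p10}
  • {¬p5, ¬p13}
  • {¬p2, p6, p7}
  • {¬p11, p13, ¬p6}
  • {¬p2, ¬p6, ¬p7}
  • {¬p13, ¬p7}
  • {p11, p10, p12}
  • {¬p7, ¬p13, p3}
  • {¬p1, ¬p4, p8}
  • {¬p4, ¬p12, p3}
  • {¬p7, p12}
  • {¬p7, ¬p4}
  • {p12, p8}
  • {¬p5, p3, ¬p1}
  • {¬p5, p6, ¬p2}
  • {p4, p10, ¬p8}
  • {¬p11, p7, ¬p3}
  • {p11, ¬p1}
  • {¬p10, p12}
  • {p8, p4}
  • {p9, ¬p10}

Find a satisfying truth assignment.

p1 = F  p2 = F  p3 = T  p4 = T  p5 = T  p6 = F  p7 = F  p8 = T  p9 = T  p10 = T  p11 = F  p12 = T  p13 = F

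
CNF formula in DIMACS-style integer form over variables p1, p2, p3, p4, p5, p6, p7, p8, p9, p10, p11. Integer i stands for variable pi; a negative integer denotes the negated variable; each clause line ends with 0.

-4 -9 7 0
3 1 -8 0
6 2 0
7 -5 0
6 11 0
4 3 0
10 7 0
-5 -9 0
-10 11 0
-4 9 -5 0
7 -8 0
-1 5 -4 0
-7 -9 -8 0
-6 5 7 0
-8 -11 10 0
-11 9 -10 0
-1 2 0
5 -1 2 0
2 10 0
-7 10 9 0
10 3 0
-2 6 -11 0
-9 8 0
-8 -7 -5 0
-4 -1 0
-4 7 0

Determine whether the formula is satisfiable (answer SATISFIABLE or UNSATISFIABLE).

p7 = True:
  p9 = True:
    propagation gives p5=False, p8=False; an empty clause results — contradiction.
  p9 = False:
    propagation gives p10=True, p11=True; an empty clause results — contradiction.
p7 = False:
  propagation gives p5=False, p10=True, p11=True, p8=False; an empty clause results — contradiction.
Every branch closes, so no satisfying assignment exists.

UNSATISFIABLE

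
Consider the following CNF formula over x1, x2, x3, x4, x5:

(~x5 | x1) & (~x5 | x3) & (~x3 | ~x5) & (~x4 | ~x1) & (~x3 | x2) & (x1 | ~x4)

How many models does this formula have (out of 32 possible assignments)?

6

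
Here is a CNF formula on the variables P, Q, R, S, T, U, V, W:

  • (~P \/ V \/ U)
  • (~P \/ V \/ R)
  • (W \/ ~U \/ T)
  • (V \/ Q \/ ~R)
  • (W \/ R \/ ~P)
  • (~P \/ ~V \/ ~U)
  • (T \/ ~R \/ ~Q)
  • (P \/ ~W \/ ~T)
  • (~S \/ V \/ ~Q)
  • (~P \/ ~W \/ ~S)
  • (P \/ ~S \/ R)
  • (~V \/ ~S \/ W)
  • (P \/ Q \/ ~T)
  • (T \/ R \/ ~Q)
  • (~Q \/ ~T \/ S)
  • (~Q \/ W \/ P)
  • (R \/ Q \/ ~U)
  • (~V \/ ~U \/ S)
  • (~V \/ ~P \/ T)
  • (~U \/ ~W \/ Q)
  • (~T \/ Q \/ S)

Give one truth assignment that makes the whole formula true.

Branch on P: take P = False.
Set Q = False and propagate.
  then T is forced to False.
For the remaining variables, R = True, S = False, U = False, V = True, W = True works.

P = False, Q = False, R = True, S = False, T = False, U = False, V = True, W = True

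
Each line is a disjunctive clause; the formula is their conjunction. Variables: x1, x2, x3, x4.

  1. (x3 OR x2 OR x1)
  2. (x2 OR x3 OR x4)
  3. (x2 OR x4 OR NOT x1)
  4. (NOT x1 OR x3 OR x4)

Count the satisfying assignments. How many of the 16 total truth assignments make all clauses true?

11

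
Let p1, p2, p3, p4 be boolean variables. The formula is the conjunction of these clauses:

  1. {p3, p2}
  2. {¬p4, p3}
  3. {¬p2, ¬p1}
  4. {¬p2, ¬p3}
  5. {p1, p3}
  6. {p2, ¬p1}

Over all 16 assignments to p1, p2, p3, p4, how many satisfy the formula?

2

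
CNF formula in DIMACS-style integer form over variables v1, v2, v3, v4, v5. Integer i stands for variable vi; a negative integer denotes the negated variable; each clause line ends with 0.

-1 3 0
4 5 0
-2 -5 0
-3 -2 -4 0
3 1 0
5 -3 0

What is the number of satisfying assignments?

The models are:
  v1=F v2=F v3=T v4=F v5=T
  v1=F v2=F v3=T v4=T v5=T
  v1=T v2=F v3=T v4=F v5=T
  v1=T v2=F v3=T v4=T v5=T
Count: 4.

4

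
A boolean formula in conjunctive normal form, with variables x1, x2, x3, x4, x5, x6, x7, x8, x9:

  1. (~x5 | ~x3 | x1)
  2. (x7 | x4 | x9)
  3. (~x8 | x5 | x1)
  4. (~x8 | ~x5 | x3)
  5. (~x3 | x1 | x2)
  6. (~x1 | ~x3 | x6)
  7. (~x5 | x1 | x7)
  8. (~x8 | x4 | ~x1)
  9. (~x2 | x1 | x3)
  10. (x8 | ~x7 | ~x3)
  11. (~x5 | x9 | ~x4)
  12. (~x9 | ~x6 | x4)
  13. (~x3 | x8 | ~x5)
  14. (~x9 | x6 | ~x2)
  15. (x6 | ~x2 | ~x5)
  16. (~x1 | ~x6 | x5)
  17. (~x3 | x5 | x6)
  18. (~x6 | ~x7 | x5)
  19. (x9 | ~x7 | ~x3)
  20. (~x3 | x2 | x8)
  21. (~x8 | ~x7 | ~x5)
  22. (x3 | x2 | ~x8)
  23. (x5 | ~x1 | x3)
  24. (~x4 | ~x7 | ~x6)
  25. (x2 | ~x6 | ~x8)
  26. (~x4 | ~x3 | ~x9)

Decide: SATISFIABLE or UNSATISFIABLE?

SATISFIABLE

Set x1 = False and propagate.
For the remaining variables, x2 = False, x3 = False, x4 = True, x5 = False, x6 = True, x7 = False, x8 = False, x9 = True works.
So x1=F  x2=F  x3=F  x4=T  x5=F  x6=T  x7=F  x8=F  x9=T is a satisfying assignment.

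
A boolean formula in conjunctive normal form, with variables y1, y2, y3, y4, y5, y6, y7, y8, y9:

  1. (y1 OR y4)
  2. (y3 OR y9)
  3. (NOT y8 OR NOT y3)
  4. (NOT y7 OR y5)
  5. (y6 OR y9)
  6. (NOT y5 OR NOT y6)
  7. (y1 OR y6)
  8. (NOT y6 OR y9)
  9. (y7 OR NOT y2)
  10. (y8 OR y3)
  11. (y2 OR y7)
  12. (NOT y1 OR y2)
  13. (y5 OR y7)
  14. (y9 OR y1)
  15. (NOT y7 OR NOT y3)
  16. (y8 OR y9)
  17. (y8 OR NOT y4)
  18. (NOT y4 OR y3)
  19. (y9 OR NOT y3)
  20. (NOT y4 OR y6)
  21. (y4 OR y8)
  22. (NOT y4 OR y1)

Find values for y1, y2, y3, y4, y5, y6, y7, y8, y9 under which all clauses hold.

y1=True, y2=True, y3=False, y4=False, y5=True, y6=False, y7=True, y8=True, y9=True

y9 occurs only positively in the remaining clauses — set y9 = True.
Try y1 = True.
  then y2 is forced to True.
  then y7 is forced to True.
  then y5 is forced to True.
  then y6 is forced to False.
  then y3 is forced to False.
  then y8 is forced to True.
  then y4 is forced to False.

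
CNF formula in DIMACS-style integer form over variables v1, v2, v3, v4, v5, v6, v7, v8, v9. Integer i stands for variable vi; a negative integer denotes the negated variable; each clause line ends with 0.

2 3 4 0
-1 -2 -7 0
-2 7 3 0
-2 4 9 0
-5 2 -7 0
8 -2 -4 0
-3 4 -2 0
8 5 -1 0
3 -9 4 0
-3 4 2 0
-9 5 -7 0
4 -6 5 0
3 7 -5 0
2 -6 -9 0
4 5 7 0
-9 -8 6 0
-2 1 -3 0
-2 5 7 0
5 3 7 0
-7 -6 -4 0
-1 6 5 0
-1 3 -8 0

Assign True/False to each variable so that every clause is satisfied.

v1=F  v2=F  v3=T  v4=T  v5=T  v6=T  v7=F  v8=T  v9=F

Try v1 = False.
Try v2 = False.
The remaining clauses are satisfied by v3 = True, v4 = True, v5 = True, v6 = True, v7 = False, v8 = True, v9 = False.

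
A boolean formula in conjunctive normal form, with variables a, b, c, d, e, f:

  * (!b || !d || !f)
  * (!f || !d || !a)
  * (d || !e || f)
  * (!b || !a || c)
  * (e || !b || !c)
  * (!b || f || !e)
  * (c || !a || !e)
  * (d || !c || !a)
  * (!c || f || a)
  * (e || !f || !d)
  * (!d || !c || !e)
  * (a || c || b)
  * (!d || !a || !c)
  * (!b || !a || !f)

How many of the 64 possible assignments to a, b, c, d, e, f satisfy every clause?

Case analysis on a and c:
  a=T, c=T: a clause becomes empty — 0.
  a=T, c=F: remaining (b,d,e,f) ∈ {(F,F,F,F); (F,F,F,T); (F,T,F,F)} — 3.
  a=F, c=T: remaining (b,d,e,f) ∈ {(F,F,F,T); (F,F,T,T); (T,F,T,T)} — 3.
  a=F, c=F: remaining (b,d,e,f) ∈ {(T,F,F,F); (T,F,F,T); (T,F,T,T); (T,T,F,F)} — 4.
Total: 0 + 3 + 3 + 4 = 10.

10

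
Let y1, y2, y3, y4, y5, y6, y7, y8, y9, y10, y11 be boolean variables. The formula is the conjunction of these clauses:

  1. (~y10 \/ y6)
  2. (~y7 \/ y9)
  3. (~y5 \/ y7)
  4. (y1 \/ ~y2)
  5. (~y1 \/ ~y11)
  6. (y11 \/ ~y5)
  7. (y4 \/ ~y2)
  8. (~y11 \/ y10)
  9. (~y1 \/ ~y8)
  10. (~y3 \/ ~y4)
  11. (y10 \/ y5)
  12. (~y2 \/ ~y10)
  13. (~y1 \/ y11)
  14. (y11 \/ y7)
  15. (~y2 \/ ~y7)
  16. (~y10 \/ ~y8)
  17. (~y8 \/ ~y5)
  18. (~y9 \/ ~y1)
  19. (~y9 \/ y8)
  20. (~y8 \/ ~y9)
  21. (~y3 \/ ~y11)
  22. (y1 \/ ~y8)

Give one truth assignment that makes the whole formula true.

y2 occurs only negated in the remaining clauses — set y2 = False.
y3 occurs only negated in the remaining clauses — set y3 = False.
Branch on y1: take y1 = False.
  then y8 is forced to False.
  then y9 is forced to False.
  then y7 is forced to False.
  then y5 is forced to False.
  then y10 is forced to True.
  then y6 is forced to True.
  then y11 is forced to True.
y4 is now unconstrained; take y4 = False.
Every clause has at least one true literal under this assignment.

y1=False, y2=False, y3=False, y4=False, y5=False, y6=True, y7=False, y8=False, y9=False, y10=True, y11=True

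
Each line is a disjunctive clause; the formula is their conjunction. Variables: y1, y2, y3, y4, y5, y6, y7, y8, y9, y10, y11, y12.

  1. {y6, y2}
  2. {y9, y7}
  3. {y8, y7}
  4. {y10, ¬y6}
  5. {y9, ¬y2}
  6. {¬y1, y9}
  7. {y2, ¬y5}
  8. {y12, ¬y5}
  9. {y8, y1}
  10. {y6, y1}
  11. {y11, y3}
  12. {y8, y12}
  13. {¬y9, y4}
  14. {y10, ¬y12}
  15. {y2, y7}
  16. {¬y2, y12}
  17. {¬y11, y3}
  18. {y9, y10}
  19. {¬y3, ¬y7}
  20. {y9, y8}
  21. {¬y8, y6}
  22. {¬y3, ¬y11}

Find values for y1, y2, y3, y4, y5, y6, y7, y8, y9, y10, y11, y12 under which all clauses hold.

y1=T  y2=T  y3=T  y4=T  y5=T  y6=T  y7=F  y8=T  y9=T  y10=T  y11=F  y12=T

Check each clause:
  1. {y6, y2} — y2 is true.
  2. {y7, y9} — y9 is true.
  3. {y8, y7} — y8 is true.
  4. {¬y6, y10} — y10 is true.
  5. {¬y2, y9} — y9 is true.
  6. {¬y1, y9} — y9 is true.
  7. {y2, ¬y5} — y2 is true.
  8. {y12, ¬y5} — y12 is true.
  9. {y8, y1} — y8 is true.
  10. {y1, y6} — y1 is true.
  11. {y3, y11} — y3 is true.
  12. {y8, y12} — y8 is true.
  13. {y4, ¬y9} — y4 is true.
  14. {¬y12, y10} — y10 is true.
  15. {y2, y7} — y2 is true.
  16. {y12, ¬y2} — y12 is true.
  17. {¬y11, y3} — y3 is true.
  18. {y10, y9} — y9 is true.
  19. {¬y7, ¬y3} — ¬y7 is true.
  20. {y9, y8} — y8 is true.
  21. {y6, ¬y8} — y6 is true.
  22. {¬y11, ¬y3} — ¬y11 is true.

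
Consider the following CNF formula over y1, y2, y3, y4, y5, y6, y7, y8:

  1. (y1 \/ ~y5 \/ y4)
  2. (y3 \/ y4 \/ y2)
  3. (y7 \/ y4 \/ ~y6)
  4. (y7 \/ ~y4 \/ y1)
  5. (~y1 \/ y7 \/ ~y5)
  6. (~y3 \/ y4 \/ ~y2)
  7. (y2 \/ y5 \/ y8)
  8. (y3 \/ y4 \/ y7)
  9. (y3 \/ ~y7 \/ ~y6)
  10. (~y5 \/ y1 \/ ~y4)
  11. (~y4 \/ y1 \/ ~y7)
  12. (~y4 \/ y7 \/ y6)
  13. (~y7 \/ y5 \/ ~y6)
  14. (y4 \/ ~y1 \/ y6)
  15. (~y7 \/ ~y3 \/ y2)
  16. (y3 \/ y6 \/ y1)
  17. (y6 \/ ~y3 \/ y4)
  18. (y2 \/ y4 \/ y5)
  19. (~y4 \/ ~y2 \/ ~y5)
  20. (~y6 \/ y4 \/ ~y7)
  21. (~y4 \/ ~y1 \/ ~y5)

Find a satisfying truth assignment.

y8 occurs only positively in the remaining clauses — set y8 = True.
Branch on y1: take y1 = True.
Try y2 = False.
Set y3 = True and propagate.
  then y7 is forced to False.
  then y5 is forced to False.
  then y4 is forced to True.
  then y6 is forced to True.

y1=T, y2=F, y3=T, y4=T, y5=F, y6=T, y7=F, y8=T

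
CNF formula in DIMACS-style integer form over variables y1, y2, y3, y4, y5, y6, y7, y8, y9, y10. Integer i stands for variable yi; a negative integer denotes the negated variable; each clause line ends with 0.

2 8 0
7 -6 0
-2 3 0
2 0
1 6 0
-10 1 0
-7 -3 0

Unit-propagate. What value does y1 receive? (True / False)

(y2) stands alone — y2 = True.
In (~y2 | y3), ~y2 is now false; y3 must hold, so y3 = True.
(~y7 | ~y3): since y3 = True, the clause reduces to (~y7). y7 = False.
(~y6 | y7) with y7 = False leaves only ~y6, so y6 = False.
From (y1 | y6) and y6 = False: y1 = True.

True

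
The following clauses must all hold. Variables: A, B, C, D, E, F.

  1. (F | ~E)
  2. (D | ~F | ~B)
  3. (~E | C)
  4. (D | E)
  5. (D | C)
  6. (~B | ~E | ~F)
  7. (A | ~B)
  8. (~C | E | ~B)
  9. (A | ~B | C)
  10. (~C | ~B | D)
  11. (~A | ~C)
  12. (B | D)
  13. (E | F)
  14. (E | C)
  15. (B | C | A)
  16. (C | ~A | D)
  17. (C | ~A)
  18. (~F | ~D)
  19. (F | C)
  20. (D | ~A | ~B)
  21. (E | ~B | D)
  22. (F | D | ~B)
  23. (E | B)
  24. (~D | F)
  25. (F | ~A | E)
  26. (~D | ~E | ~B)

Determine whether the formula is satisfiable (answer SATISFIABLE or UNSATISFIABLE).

B = True:
  propagation gives A=True, C=False; an empty clause results — contradiction.
B = False:
  propagation gives D=True, F=False; an empty clause results — contradiction.
Every branch closes, so no satisfying assignment exists.

UNSATISFIABLE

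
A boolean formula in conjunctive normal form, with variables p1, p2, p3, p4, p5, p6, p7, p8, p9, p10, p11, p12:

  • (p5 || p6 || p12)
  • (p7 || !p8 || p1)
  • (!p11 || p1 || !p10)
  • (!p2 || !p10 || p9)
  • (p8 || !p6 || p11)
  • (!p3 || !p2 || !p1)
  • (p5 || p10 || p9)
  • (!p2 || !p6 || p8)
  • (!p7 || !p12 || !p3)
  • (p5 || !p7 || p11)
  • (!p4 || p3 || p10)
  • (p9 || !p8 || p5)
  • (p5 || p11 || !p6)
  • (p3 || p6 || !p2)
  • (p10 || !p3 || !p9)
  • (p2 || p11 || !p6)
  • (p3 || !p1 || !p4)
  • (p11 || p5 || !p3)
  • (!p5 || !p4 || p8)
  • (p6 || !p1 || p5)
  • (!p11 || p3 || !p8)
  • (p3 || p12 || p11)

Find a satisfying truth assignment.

Set p1 = True and propagate.
Set p2 = False and propagate.
Try p3 = True.
For the remaining variables, p4 = True, p5 = True, p6 = False, p7 = False, p8 = True, p9 = True, p10 = True, p11 = True, p12 = True works.

p1=1  p2=0  p3=1  p4=1  p5=1  p6=0  p7=0  p8=1  p9=1  p10=1  p11=1  p12=1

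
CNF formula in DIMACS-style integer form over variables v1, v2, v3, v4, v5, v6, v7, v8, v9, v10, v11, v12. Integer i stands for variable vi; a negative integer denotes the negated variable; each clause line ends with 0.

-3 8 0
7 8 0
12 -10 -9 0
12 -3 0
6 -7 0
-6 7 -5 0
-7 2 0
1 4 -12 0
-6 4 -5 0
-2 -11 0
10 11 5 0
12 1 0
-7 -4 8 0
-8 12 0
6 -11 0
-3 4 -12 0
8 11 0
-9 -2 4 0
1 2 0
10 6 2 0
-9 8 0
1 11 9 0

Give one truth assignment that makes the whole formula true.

v1 = 1  v2 = 1  v3 = 0  v4 = 1  v5 = 1  v6 = 0  v7 = 0  v8 = 1  v9 = 1  v10 = 1  v11 = 0  v12 = 1

Pure literal: v1 appears only positively; assign v1 = True.
Pure literal: v3 appears only negated; assign v3 = False.
Set v2 = True and propagate.
  then v11 is forced to False.
  then v8 is forced to True.
  then v12 is forced to True.
Set v4 = True and propagate.
For the remaining variables, v5 = True, v6 = False, v7 = False, v9 = True, v10 = True works.
Every clause has at least one true literal under this assignment.
Check each clause:
  1. (NOT v3 OR v8) — v8 is true.
  2. (v7 OR v8) — v8 is true.
  3. (v12 OR NOT v10 OR NOT v9) — v12 is true.
  4. (NOT v3 OR v12) — v12 is true.
  5. (NOT v7 OR v6) — NOT v7 is true.
  6. (NOT v5 OR NOT v6 OR v7) — NOT v6 is true.
  7. (NOT v7 OR v2) — NOT v7 is true.
  8. (v1 OR v4 OR NOT v12) — v1 is true.
  9. (NOT v5 OR v4 OR NOT v6) — NOT v6 is true.
  10. (NOT v2 OR NOT v11) — NOT v11 is true.
  11. (v5 OR v10 OR v11) — v10 is true.
  12. (v12 OR v1) — v1 is true.
  13. (v8 OR NOT v4 OR NOT v7) — v8 is true.
  14. (v12 OR NOT v8) — v12 is true.
  15. (v6 OR NOT v11) — NOT v11 is true.
  16. (NOT v12 OR v4 OR NOT v3) — v4 is true.
  17. (v11 OR v8) — v8 is true.
  18. (NOT v9 OR NOT v2 OR v4) — v4 is true.
  19. (v2 OR v1) — v1 is true.
  20. (v2 OR v10 OR v6) — v10 is true.
  21. (NOT v9 OR v8) — v8 is true.
  22. (v11 OR v9 OR v1) — v1 is true.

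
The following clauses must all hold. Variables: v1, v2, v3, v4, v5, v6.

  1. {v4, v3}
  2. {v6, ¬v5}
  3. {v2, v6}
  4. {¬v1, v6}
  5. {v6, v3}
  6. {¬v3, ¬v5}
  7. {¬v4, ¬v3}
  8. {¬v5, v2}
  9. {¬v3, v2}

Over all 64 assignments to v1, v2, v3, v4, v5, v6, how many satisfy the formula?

9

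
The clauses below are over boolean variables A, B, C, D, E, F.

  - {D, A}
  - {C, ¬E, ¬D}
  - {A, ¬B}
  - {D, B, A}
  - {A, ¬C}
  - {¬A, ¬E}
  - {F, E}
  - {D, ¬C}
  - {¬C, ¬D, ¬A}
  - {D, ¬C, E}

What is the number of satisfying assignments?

The models are:
  A=0 B=0 C=0 D=1 E=0 F=1
  A=1 B=0 C=0 D=0 E=0 F=1
  A=1 B=0 C=0 D=1 E=0 F=1
  A=1 B=1 C=0 D=0 E=0 F=1
  A=1 B=1 C=0 D=1 E=0 F=1
Count: 5.

5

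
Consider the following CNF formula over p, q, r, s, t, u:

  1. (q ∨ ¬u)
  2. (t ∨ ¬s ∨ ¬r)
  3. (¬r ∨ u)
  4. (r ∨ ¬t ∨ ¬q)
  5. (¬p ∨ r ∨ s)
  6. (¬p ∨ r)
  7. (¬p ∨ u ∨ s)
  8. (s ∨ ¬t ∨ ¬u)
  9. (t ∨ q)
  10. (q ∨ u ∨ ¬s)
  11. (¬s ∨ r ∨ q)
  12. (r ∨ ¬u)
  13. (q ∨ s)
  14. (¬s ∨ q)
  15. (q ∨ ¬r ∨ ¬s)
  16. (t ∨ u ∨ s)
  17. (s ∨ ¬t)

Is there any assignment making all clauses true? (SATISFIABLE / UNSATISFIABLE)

SATISFIABLE

Pure literal: p appears only negated; assign p = False.
Branch on q: take q = True.
The remaining clauses are satisfied by r = False, s = True, t = False, u = False.
So p=0, q=1, r=0, s=1, t=0, u=0 is a satisfying assignment.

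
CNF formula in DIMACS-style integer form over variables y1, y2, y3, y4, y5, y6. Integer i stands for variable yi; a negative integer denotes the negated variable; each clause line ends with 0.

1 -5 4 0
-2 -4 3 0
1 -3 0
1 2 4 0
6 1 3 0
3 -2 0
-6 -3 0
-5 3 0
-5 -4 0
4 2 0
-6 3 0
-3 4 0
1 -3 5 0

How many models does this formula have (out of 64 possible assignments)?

3

Satisfying assignments:
  y1=1 y2=0 y3=0 y4=1 y5=0 y6=0
  y1=1 y2=0 y3=1 y4=1 y5=0 y6=0
  y1=1 y2=1 y3=1 y4=1 y5=0 y6=0
Count: 3.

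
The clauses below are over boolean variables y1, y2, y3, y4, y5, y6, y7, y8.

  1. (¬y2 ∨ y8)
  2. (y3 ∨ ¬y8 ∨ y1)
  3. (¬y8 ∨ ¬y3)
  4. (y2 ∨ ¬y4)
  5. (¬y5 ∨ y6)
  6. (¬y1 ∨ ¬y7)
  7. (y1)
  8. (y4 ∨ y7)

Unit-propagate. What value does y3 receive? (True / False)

Unit clause (y1) sets y1 = True.
(¬y7 ∨ ¬y1) with y1 = True leaves only ¬y7, so y7 = False.
From (y4 ∨ y7) and y7 = False: y4 = True.
From (¬y4 ∨ y2) and y4 = True: y2 = True.
(y8 ∨ ¬y2): since y2 = True, the clause reduces to (y8). y8 = True.
From (¬y8 ∨ ¬y3) and y8 = True: y3 = False.

False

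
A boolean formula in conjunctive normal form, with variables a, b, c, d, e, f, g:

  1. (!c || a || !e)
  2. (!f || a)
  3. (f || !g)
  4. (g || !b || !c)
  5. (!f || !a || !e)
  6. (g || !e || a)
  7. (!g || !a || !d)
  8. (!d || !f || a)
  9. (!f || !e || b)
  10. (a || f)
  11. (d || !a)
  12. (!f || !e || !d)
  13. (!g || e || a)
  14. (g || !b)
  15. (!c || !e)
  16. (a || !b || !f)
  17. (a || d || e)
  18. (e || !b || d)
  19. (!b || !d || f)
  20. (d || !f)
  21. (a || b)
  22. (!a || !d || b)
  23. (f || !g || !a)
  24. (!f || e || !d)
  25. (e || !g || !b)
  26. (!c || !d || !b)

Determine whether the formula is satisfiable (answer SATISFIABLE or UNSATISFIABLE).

a = True:
  propagation gives d=True, g=False, b=False; an empty clause results — contradiction.
a = False:
  propagation gives f=False; an empty clause results — contradiction.
Every branch closes, so no satisfying assignment exists.

UNSATISFIABLE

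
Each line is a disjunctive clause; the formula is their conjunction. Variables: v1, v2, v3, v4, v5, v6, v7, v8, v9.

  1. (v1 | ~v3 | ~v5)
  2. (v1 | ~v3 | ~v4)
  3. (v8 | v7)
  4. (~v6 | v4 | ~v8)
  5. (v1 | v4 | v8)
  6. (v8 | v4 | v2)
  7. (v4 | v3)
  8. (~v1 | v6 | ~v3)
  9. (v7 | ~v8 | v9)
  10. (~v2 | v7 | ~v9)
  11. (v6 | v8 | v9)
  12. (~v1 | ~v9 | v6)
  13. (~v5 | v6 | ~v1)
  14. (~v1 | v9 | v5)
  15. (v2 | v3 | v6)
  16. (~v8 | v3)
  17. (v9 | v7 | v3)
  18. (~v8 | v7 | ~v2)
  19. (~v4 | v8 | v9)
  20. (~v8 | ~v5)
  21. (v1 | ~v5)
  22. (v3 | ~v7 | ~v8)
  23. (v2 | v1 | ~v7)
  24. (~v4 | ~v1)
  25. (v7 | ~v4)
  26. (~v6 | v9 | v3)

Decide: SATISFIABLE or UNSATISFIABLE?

SATISFIABLE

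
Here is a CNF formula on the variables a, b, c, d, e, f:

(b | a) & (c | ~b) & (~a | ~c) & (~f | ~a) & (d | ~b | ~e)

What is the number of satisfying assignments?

10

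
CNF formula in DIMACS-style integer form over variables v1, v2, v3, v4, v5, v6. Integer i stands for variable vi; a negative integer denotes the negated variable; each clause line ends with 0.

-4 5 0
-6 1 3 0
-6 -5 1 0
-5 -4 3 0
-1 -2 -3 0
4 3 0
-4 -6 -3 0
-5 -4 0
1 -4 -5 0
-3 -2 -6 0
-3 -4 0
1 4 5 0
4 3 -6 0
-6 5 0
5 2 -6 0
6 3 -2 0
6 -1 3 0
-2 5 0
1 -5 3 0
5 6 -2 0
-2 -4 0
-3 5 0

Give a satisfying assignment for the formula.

Branch on v1: take v1 = False.
Branch on v2: take v2 = True.
  then v5 is forced to True.
  then v6 is forced to False.
  then v4 is forced to False.
  then v3 is forced to True.
Every clause has at least one true literal under this assignment.
Check each clause:
  1. (~v4 \/ v5) — ~v4 is true.
  2. (~v6 \/ v3 \/ v1) — ~v6 is true.
  3. (~v5 \/ ~v6 \/ v1) — ~v6 is true.
  4. (~v4 \/ v3 \/ ~v5) — v3 is true.
  5. (~v1 \/ ~v2 \/ ~v3) — ~v1 is true.
  6. (v3 \/ v4) — v3 is true.
  7. (~v4 \/ ~v3 \/ ~v6) — ~v6 is true.
  8. (~v5 \/ ~v4) — ~v4 is true.
  9. (~v5 \/ v1 \/ ~v4) — ~v4 is true.
  10. (~v3 \/ ~v2 \/ ~v6) — ~v6 is true.
  11. (~v4 \/ ~v3) — ~v4 is true.
  12. (v5 \/ v1 \/ v4) — v5 is true.
  13. (~v6 \/ v3 \/ v4) — ~v6 is true.
  14. (v5 \/ ~v6) — ~v6 is true.
  15. (v5 \/ ~v6 \/ v2) — v2 is true.
  16. (v6 \/ ~v2 \/ v3) — v3 is true.
  17. (~v1 \/ v6 \/ v3) — v3 is true.
  18. (v5 \/ ~v2) — v5 is true.
  19. (v1 \/ ~v5 \/ v3) — v3 is true.
  20. (v6 \/ ~v2 \/ v5) — v5 is true.
  21. (~v4 \/ ~v2) — ~v4 is true.
  22. (v5 \/ ~v3) — v5 is true.

v1=F, v2=T, v3=T, v4=F, v5=T, v6=F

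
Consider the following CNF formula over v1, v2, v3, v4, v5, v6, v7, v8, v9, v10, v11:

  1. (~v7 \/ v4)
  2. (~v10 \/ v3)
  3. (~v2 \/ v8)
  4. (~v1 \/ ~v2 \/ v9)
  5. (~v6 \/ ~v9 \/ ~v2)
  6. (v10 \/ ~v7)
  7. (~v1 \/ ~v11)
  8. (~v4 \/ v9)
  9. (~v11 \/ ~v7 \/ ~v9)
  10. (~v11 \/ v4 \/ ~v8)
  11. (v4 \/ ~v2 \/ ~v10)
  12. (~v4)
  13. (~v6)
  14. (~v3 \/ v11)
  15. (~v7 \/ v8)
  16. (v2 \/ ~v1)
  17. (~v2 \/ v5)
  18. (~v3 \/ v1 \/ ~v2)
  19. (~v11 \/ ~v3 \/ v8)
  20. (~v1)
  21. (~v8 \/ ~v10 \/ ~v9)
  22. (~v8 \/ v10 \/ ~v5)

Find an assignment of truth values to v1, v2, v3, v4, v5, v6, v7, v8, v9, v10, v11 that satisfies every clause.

Unit propagation: (~v4) forces v4 = False.
(~v7) is a unit clause, so v7 = False.
(~v6) is a unit clause, so v6 = False.
The clause (~v1) is unit: v1 must be False.
Pure literal: v2 appears only negated; assign v2 = False.
Branch on v3: take v3 = False.
  then v10 is forced to False.
The remaining clauses are satisfied by v5 = True, v8 = False, v9 = True, v11 = True.
Every clause has at least one true literal under this assignment.

v1 = F  v2 = F  v3 = F  v4 = F  v5 = T  v6 = F  v7 = F  v8 = F  v9 = T  v10 = F  v11 = T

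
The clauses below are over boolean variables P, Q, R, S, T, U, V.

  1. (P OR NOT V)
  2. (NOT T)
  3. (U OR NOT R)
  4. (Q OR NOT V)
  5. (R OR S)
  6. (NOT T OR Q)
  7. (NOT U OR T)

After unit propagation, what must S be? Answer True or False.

True

(NOT T) stands alone — T = False.
In (T OR NOT U), T is now false; NOT U must hold, so U = False.
(NOT R OR U) with U = False leaves only NOT R, so R = False.
From (R OR S) and R = False: S = True.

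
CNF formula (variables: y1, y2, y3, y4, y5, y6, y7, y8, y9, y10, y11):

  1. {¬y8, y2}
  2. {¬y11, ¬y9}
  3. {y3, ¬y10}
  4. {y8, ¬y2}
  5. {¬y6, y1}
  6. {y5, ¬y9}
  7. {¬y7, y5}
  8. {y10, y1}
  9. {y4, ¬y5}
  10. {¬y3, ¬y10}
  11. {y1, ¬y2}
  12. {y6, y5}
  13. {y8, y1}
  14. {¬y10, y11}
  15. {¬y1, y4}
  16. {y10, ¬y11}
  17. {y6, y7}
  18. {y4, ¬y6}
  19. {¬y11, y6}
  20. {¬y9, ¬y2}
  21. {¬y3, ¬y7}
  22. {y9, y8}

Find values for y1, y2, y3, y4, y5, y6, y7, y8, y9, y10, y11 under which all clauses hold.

y1 = 1, y2 = 1, y3 = 0, y4 = 1, y5 = 1, y6 = 1, y7 = 0, y8 = 1, y9 = 0, y10 = 0, y11 = 0

Pure literal: y4 appears only positively; assign y4 = True.
Set y1 = True and propagate.
Set y2 = True and propagate.
  then y8 is forced to True.
  then y9 is forced to False.
Set y3 = False and propagate.
  then y10 is forced to False.
  then y11 is forced to False.
For the remaining variables, y5 = True, y6 = True, y7 = False works.
Every clause has at least one true literal under this assignment.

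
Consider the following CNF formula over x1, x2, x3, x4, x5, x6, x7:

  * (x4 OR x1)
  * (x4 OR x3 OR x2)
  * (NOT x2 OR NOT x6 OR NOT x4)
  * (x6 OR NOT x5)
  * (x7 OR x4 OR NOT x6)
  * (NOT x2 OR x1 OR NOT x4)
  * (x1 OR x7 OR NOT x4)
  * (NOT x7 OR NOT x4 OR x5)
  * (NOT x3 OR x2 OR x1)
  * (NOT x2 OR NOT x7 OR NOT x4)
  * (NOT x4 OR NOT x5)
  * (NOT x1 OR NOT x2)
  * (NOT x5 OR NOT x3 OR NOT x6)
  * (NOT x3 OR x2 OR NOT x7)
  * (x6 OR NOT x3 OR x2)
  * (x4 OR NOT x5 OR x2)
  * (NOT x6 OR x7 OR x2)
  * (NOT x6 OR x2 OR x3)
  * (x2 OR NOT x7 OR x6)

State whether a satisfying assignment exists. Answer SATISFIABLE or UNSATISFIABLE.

SATISFIABLE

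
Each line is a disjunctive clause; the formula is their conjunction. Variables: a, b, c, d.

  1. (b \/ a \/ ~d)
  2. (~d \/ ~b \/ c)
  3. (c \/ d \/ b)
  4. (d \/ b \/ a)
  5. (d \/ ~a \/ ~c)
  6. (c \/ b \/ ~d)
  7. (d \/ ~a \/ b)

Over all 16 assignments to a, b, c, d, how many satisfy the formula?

6

The models are:
  a=0 b=1 c=0 d=0
  a=0 b=1 c=1 d=0
  a=0 b=1 c=1 d=1
  a=1 b=0 c=1 d=1
  a=1 b=1 c=0 d=0
  a=1 b=1 c=1 d=1
That's 6 in total.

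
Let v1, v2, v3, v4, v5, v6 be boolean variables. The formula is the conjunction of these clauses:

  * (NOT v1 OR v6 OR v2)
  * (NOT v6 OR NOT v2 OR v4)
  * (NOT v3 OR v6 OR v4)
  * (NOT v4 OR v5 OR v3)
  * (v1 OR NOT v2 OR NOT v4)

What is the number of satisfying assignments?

Case analysis on v4 and v2:
  v4=T, v2=T: v6 free; 3 ways for (v1,v3,v5) × 2^1 = 6.
  v4=T, v2=F: 9 of the 16 assignments to (v1,v3,v5,v6) work.
  v4=F, v2=T: remaining (v1,v3,v5,v6) ∈ {(F,F,F,F); (F,F,T,F); (T,F,F,F); (T,F,T,F)} — 4.
  v4=F, v2=F: v5 free; 5 ways for (v1,v3,v6) × 2^1 = 10.
Total: 6 + 9 + 4 + 10 = 29.

29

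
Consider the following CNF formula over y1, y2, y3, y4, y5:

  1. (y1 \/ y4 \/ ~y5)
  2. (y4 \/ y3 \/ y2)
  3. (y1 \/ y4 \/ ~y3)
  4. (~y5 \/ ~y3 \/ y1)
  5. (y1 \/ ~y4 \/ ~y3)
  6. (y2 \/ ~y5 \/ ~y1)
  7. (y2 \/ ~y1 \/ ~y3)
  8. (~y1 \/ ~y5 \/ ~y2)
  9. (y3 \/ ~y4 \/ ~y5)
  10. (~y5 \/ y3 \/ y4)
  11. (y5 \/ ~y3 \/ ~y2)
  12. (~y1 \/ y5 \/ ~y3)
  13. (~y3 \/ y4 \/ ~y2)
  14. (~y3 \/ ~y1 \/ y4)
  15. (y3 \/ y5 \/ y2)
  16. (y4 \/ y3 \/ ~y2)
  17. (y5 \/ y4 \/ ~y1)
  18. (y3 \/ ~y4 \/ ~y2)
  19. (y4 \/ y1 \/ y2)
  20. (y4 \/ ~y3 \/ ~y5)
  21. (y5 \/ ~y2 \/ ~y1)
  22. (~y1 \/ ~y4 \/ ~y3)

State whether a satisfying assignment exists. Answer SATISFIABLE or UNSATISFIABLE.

UNSATISFIABLE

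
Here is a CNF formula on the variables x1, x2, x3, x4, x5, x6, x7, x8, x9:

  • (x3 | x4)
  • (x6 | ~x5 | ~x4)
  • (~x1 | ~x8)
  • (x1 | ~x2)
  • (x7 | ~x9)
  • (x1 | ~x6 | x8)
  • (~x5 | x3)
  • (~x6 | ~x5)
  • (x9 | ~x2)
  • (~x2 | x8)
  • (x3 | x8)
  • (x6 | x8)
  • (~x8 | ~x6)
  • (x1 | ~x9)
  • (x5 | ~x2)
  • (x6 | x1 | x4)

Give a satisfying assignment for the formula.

x1 = F  x2 = F  x3 = F  x4 = T  x5 = F  x6 = F  x7 = F  x8 = T  x9 = F

x2 occurs only negated in the remaining clauses — set x2 = False.
Branch on x1: take x1 = False.
  then x9 is forced to False.
For the remaining variables, x3 = False, x4 = True, x5 = False, x6 = False, x7 = False, x8 = True works.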